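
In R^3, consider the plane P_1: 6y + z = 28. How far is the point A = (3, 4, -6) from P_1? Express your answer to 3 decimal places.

1.644

n·A − d = (0)·(3) + (6)·(4) + (1)·(-6) − 28 = -10; |n| = √37.
Distance = |-10| / √37 = 10/√37 ≈ 1.644.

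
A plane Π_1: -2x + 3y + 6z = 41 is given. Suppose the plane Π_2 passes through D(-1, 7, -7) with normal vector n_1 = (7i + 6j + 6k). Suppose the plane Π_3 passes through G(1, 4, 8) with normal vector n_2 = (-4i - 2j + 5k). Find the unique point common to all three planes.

(-7, 5, 2)

Π_2: n_1·r = n_1·D gives 7x + 6y + 6z = -7.
Π_3: n_2·r = n_2·G gives -4x - 2y + 5z = 28.
Solving the 3×3 linear system -2x + 3y + 6z = 41, 7x + 6y + 6z = -7, -4x - 2y + 5z = 28 (e.g. by elimination or Cramer's rule, determinant = -201) gives (-7, 5, 2).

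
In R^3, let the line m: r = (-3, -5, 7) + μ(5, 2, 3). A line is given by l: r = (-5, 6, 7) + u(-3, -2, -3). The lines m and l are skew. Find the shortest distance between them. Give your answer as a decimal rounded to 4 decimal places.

9.1526

Common perpendicular direction n = (5, 2, 3) × (-3, -2, -3) = (0, 6, -4).
With w = (-5, 6, 7) − (-3, -5, 7) = (-2, 11, 0), w · n = 66.
Distance = |w · n| / |n| = |66| / √52 ≈ 9.1526.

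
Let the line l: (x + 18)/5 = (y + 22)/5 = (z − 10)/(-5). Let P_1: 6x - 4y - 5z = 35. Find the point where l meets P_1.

l has direction (5, 5, -5) through (-18, -22, 10).
Substitute r = (-18, -22, 10) + t(5, 5, -5) into the plane: -70 + 35t = 35, so t = 3.
Intersection: (-18, -22, 10) + 3·(5, 5, -5) = (-3, -7, -5).

(-3, -7, -5)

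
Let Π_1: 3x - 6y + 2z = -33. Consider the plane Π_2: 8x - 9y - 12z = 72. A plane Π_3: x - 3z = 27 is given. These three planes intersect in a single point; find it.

Solving the 3×3 linear system 3x - 6y + 2z = -33, 8x - 9y - 12z = 72, x - 3z = 27 (e.g. by elimination or Cramer's rule, determinant = 27) gives (9, 8, -6).

(9, 8, -6)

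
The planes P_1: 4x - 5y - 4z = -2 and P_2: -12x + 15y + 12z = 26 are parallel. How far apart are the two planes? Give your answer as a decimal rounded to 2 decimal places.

0.88

Rescale P_2 by 1/(-3): 4x - 5y - 4z = -26/3. Then distance = |-2 − (-26/3)| / √57 ≈ 0.88.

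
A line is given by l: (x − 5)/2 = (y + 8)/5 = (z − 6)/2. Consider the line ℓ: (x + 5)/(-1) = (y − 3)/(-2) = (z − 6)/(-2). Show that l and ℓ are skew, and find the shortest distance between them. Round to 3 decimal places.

12.806

l has direction (2, 5, 2) through (5, -8, 6).
ℓ has direction (-1, -2, -2) through (-5, 3, 6).
Common perpendicular direction n = (2, 5, 2) × (-1, -2, -2) = (-6, 2, 1).
With w = (-5, 3, 6) − (5, -8, 6) = (-10, 11, 0), w · n = 82.
Since n ≠ 0 the lines are not parallel, and w · n = 82 ≠ 0 so they do not intersect; hence they are skew.
Distance = |w · n| / |n| = |82| / √41 ≈ 12.806.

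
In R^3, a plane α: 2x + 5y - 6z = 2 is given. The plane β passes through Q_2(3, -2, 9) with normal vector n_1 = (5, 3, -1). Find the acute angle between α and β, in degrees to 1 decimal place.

β: n_1·r = n_1·Q_2 gives 5x + 3y - z = 0.
cos θ = |n₁·n₂| / (|n₁||n₂|) = |31| / (√65 · √35).
θ = arccos(0.64994) ≈ 49.5°.

49.5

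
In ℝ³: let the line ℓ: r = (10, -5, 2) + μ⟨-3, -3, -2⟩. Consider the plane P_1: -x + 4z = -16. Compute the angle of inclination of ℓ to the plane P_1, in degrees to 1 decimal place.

15.0

sin θ = |n·v| / (|n||v|) = |-5| / (√17 · √22) = 0.25854.
θ ≈ 15.0°.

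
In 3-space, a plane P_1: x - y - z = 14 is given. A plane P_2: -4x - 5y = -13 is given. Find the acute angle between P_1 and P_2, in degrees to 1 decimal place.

cos θ = |n₁·n₂| / (|n₁||n₂|) = |1| / (√3 · √41).
θ = arccos(0.09017) ≈ 84.8°.

84.8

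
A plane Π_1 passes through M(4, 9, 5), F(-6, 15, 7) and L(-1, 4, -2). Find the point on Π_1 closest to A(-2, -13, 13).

(4, 2, -2)

MF = (-10, 6, 2), ML = (-5, -5, -7); a normal to Π_1 is MF × ML = (-32, -80, 80).
Using M: Π_1 has equation -32x - 80y + 80z = -448.
Foot = A − λn with λ = (n·A − d)/|n|² = (2144 − (-448))/13824 = 3/16.
Foot = (-2, -13, 13) − (3/16)·(-32, -80, 80) = (4, 2, -2).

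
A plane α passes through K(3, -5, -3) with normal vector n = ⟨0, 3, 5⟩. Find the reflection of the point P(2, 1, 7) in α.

α: n·r = n·K gives 3y + 5z = -30.
λ = (n·P − d)/|n|² = (38 − (-30))/34 = 2.
Reflection = P − 2λn = (2, 1, 7) − 4·(0, 3, 5) = (2, -11, -13).

(2, -11, -13)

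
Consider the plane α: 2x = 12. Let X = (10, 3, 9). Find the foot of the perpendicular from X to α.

(6, 3, 9)

Foot = X − λn with λ = (n·X − d)/|n|² = (20 − 12)/4 = 2.
Foot = (10, 3, 9) − 2·(2, 0, 0) = (6, 3, 9).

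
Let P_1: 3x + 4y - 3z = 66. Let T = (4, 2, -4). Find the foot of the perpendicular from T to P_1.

(7, 6, -7)

Foot = T − λn with λ = (n·T − d)/|n|² = (32 − 66)/34 = -1.
Foot = (4, 2, -4) − (-1)·(3, 4, -3) = (7, 6, -7).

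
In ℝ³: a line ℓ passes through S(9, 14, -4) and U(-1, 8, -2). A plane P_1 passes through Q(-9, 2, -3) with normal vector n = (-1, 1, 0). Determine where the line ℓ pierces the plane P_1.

(-6, 5, -1)

A direction vector for ℓ is U − S = (-10, -6, 2).
P_1: n·r = n·Q gives -x + y = 11.
Substitute r = (9, 14, -4) + t(-10, -6, 2) into the plane: 5 + 4t = 11, so t = 3/2.
Intersection: (9, 14, -4) + (3/2)·(-10, -6, 2) = (-6, 5, -1).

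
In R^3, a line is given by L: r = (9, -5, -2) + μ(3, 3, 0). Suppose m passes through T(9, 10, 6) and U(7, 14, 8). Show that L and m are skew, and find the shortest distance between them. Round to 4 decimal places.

2.7136

A direction vector for m is U − T = (-2, 4, 2).
Common perpendicular direction n = (3, 3, 0) × (-2, 4, 2) = (6, -6, 18).
With w = (9, 10, 6) − (9, -5, -2) = (0, 15, 8), w · n = 54.
Since n ≠ 0 the lines are not parallel, and w · n = 54 ≠ 0 so they do not intersect; hence they are skew.
Distance = |w · n| / |n| = |54| / √396 ≈ 2.7136.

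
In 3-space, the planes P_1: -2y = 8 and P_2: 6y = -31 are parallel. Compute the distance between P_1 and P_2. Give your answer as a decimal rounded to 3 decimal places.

1.167

Rescale P_2 by 1/(-3): -2y = 31/3. Then distance = |8 − (31/3)| / √4 ≈ 1.167.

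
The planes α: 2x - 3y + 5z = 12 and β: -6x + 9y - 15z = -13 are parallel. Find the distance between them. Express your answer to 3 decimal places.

1.244

Rescale β by 1/(-3): 2x - 3y + 5z = 13/3. Then distance = |12 − (13/3)| / √38 ≈ 1.244.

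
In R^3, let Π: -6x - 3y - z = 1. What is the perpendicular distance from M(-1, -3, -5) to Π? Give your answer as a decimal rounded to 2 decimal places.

n·M − d = (-6)·(-1) + (-3)·(-3) + (-1)·(-5) − 1 = 19; |n| = √46.
Distance = |19| / √46 = 19/√46 ≈ 2.80.

2.80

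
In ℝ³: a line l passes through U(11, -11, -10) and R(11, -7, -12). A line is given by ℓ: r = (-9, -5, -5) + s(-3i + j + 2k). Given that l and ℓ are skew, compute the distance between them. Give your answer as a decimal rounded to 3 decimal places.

A direction vector for l is R − U = (0, 4, -2).
Common perpendicular direction n = (0, 4, -2) × (-3, 1, 2) = (10, 6, 12).
With w = (-9, -5, -5) − (11, -11, -10) = (-20, 6, 5), w · n = -104.
Distance = |w · n| / |n| = |-104| / √280 ≈ 6.215.

6.215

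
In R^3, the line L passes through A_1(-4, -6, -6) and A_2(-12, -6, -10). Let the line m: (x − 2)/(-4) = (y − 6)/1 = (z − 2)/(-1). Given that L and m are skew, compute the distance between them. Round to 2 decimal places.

4.67

A direction vector for L is A_2 − A_1 = (-8, 0, -4).
m has direction (-4, 1, -1) through (2, 6, 2).
Common perpendicular direction n = (-8, 0, -4) × (-4, 1, -1) = (4, 8, -8).
With w = (2, 6, 2) − (-4, -6, -6) = (6, 12, 8), w · n = 56.
Distance = |w · n| / |n| = |56| / √144 ≈ 4.67.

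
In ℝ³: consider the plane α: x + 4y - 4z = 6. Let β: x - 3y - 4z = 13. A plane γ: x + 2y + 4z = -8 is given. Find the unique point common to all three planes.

Solving the 3×3 linear system x + 4y - 4z = 6, x - 3y - 4z = 13, x + 2y + 4z = -8 (e.g. by elimination or Cramer's rule, determinant = -56) gives (2, -1, -2).

(2, -1, -2)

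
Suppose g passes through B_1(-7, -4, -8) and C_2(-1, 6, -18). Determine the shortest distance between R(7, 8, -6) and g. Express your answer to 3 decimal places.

14.161

A direction vector for g is C_2 − B_1 = (6, 10, -10).
Taking (-7, -4, -8) on g with direction v = (6, 10, -10): w = R − (-7, -4, -8) = (14, 12, 2), and w × v = (-140, 152, 68).
Distance = |w × v| / |v| = √47328 / √236 ≈ 14.161.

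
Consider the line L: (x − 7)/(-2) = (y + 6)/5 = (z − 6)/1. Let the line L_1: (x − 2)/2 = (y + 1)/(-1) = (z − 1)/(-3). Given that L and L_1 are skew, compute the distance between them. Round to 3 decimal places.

L has direction (-2, 5, 1) through (7, -6, 6).
L_1 has direction (2, -1, -3) through (2, -1, 1).
Common perpendicular direction n = (-2, 5, 1) × (2, -1, -3) = (-14, -4, -8).
With w = (2, -1, 1) − (7, -6, 6) = (-5, 5, -5), w · n = 90.
Distance = |w · n| / |n| = |90| / √276 ≈ 5.417.

5.417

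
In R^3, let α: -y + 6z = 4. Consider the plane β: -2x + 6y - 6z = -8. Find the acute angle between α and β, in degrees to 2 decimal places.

37.62

cos θ = |n₁·n₂| / (|n₁||n₂|) = |-42| / (√37 · √76).
θ = arccos(0.79203) ≈ 37.62°.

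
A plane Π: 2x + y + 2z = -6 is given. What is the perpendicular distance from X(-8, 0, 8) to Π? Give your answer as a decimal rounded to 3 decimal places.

2.000

n·X − d = (2)·(-8) + (1)·(0) + (2)·(8) − (-6) = 6; |n| = √9.
Distance = |6| / √9 = 6/√9 ≈ 2.000.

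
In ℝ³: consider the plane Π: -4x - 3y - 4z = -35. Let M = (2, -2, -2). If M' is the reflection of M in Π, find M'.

λ = (n·M − d)/|n|² = (6 − (-35))/41 = 1.
Reflection = M − 2λn = (2, -2, -2) − 2·(-4, -3, -4) = (10, 4, 6).

(10, 4, 6)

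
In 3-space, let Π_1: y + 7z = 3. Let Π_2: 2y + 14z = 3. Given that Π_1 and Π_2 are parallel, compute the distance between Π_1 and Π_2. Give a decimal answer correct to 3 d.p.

Rescale Π_2 by 1/2: y + 7z = 3/2. Then distance = |3 − (3/2)| / √50 ≈ 0.212.

0.212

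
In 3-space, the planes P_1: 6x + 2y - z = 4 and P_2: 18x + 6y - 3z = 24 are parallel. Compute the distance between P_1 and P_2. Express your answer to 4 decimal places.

0.6247

Rescale P_2 by 1/3: 6x + 2y - z = 8. Then distance = |4 − 8| / √41 ≈ 0.6247.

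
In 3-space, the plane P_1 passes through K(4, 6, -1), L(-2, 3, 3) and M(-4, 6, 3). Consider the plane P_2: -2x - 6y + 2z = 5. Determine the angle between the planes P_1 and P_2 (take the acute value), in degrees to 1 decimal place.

KL = (-6, -3, 4), KM = (-8, 0, 4); a normal to P_1 is KL × KM = (-12, -8, -24).
Using K: P_1 has equation -12x - 8y - 24z = -72.
cos θ = |n₁·n₂| / (|n₁||n₂|) = |24| / (√784 · √44).
θ = arccos(0.12922) ≈ 82.6°.

82.6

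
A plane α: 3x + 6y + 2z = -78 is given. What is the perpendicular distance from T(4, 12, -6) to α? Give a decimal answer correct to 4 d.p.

21.4286

n·T − d = (3)·(4) + (6)·(12) + (2)·(-6) − (-78) = 150; |n| = √49.
Distance = |150| / √49 = 150/√49 ≈ 21.4286.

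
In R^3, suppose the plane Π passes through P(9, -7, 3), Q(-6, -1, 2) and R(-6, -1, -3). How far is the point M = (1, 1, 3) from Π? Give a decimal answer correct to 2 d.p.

4.46

PQ = (-15, 6, -1), PR = (-15, 6, -6); a normal to Π is PQ × PR = (-30, -75, 0).
Using P: Π has equation -30x - 75y = 255.
n·M − d = (-30)·(1) + (-75)·(1) + (0)·(3) − 255 = -360; |n| = √6525.
Distance = |-360| / √6525 = 360/√6525 ≈ 4.46.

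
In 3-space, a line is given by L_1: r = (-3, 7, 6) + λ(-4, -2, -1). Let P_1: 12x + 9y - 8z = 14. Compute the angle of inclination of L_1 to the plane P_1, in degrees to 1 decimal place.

48.1

sin θ = |n·v| / (|n||v|) = |-58| / (√289 · √21) = 0.74451.
θ ≈ 48.1°.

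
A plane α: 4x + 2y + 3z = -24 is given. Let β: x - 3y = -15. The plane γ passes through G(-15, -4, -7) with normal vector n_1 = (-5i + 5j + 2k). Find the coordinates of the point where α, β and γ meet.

γ: n_1·r = n_1·G gives -5x + 5y + 2z = 41.
Solving the 3×3 linear system 4x + 2y + 3z = -24, x - 3y = -15, -5x + 5y + 2z = 41 (e.g. by elimination or Cramer's rule, determinant = -58) gives (-6, 3, -2).

(-6, 3, -2)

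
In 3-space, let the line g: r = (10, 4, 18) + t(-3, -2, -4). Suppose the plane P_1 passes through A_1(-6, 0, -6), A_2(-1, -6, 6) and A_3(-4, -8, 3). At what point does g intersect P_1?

A_1A_2 = (5, -6, 12), A_1A_3 = (2, -8, 9); a normal to P_1 is A_1A_2 × A_1A_3 = (42, -21, -28).
Using A_1: P_1 has equation 42x - 21y - 28z = -84.
Substitute r = (10, 4, 18) + t(-3, -2, -4) into the plane: -168 + 28t = -84, so t = 3.
Intersection: (10, 4, 18) + 3·(-3, -2, -4) = (1, -2, 6).

(1, -2, 6)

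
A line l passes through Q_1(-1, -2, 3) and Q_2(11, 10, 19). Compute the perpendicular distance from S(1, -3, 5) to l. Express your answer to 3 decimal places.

A direction vector for l is Q_2 − Q_1 = (12, 12, 16).
Taking (-1, -2, 3) on l with direction v = (12, 12, 16): w = S − (-1, -2, 3) = (2, -1, 2), and w × v = (-40, -8, 36).
Distance = |w × v| / |v| = √2960 / √544 ≈ 2.333.

2.333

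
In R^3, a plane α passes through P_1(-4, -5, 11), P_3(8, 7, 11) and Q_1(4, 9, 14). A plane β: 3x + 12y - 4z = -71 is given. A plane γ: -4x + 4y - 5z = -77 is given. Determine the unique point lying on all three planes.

(7, -6, 5)

P_1P_3 = (12, 12, 0), P_1Q_1 = (8, 14, 3); a normal to α is P_1P_3 × P_1Q_1 = (36, -36, 72).
Using P_1: α has equation 36x - 36y + 72z = 828.
Solving the 3×3 linear system 36x - 36y + 72z = 828, 3x + 12y - 4z = -71, -4x + 4y - 5z = -77 (e.g. by elimination or Cramer's rule, determinant = 1620) gives (7, -6, 5).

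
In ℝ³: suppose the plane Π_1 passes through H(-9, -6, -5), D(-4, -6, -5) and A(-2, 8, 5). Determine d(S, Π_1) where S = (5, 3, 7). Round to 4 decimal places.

HD = (5, 0, 0), HA = (7, 14, 10); a normal to Π_1 is HD × HA = (0, -50, 70).
Using H: Π_1 has equation -50y + 70z = -50.
n·S − d = (0)·(5) + (-50)·(3) + (70)·(7) − (-50) = 390; |n| = √7400.
Distance = |390| / √7400 = 390/√7400 ≈ 4.5337.

4.5337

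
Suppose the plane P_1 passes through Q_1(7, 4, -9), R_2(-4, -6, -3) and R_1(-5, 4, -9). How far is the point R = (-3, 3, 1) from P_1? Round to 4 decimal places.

8.0604

Q_1R_2 = (-11, -10, 6), Q_1R_1 = (-12, 0, 0); a normal to P_1 is Q_1R_2 × Q_1R_1 = (0, -72, -120).
Using Q_1: P_1 has equation -72y - 120z = 792.
n·R − d = (0)·(-3) + (-72)·(3) + (-120)·(1) − 792 = -1128; |n| = √19584.
Distance = |-1128| / √19584 = 1128/√19584 ≈ 8.0604.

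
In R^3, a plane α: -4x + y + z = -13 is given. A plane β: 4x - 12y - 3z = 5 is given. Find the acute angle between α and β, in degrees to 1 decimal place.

55.8

cos θ = |n₁·n₂| / (|n₁||n₂|) = |-31| / (√18 · √169).
θ = arccos(0.56206) ≈ 55.8°.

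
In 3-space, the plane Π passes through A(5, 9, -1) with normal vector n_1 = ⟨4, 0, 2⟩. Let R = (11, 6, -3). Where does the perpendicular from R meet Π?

Π: n_1·r = n_1·A gives 4x + 2z = 18.
Foot = R − λn with λ = (n·R − d)/|n|² = (38 − 18)/20 = 1.
Foot = (11, 6, -3) − 1·(4, 0, 2) = (7, 6, -5).

(7, 6, -5)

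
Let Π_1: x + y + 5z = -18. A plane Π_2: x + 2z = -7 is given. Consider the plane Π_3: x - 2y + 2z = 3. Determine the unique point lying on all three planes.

(-3, -5, -2)

Solving the 3×3 linear system x + y + 5z = -18, x + 2z = -7, x - 2y + 2z = 3 (e.g. by elimination or Cramer's rule, determinant = -6) gives (-3, -5, -2).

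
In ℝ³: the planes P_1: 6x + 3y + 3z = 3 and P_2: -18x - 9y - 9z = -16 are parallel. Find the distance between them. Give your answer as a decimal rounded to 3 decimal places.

0.318

Rescale P_2 by 1/(-3): 6x + 3y + 3z = 16/3. Then distance = |3 − (16/3)| / √54 ≈ 0.318.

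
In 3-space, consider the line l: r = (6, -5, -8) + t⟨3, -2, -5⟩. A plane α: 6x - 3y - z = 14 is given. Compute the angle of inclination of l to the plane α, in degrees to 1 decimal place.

43.9

sin θ = |n·v| / (|n||v|) = |29| / (√46 · √38) = 0.69363.
θ ≈ 43.9°.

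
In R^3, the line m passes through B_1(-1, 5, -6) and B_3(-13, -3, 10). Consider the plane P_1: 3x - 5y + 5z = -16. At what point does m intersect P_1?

A direction vector for m is B_3 − B_1 = (-12, -8, 16).
Substitute r = (-1, 5, -6) + t(-12, -8, 16) into the plane: -58 + 84t = -16, so t = 1/2.
Intersection: (-1, 5, -6) + (1/2)·(-12, -8, 16) = (-7, 1, 2).

(-7, 1, 2)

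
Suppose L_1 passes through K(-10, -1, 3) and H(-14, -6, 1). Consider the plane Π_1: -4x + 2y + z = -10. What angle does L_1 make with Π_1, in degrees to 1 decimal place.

A direction vector for L_1 is H − K = (-4, -5, -2).
sin θ = |n·v| / (|n||v|) = |4| / (√21 · √45) = 0.13012.
θ ≈ 7.5°.

7.5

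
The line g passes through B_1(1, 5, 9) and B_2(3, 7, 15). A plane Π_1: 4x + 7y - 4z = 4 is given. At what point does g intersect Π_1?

A direction vector for g is B_2 − B_1 = (2, 2, 6).
Substitute r = (1, 5, 9) + t(2, 2, 6) into the plane: 3 + (-2)t = 4, so t = -1/2.
Intersection: (1, 5, 9) + (-1/2)·(2, 2, 6) = (0, 4, 6).

(0, 4, 6)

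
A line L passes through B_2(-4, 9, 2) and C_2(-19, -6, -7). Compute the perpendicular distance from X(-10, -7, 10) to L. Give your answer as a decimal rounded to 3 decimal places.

A direction vector for L is C_2 − B_2 = (-15, -15, -9).
Taking (-4, 9, 2) on L with direction v = (-15, -15, -9): w = X − (-4, 9, 2) = (-6, -16, 8), and w × v = (264, -174, -150).
Distance = |w × v| / |v| = √122472 / √531 ≈ 15.187.

15.187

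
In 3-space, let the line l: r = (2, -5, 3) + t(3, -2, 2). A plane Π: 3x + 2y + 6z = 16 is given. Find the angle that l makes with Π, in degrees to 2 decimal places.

sin θ = |n·v| / (|n||v|) = |17| / (√49 · √17) = 0.58902.
θ ≈ 36.09°.

36.09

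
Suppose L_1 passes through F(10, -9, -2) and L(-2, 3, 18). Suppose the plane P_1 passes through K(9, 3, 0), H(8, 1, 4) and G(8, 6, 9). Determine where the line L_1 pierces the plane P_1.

A direction vector for L_1 is L − F = (-12, 12, 20).
KH = (-1, -2, 4), KG = (-1, 3, 9); a normal to P_1 is KH × KG = (-30, 5, -5).
Using K: P_1 has equation -30x + 5y - 5z = -255.
Substitute r = (10, -9, -2) + t(-12, 12, 20) into the plane: -335 + 320t = -255, so t = 1/4.
Intersection: (10, -9, -2) + (1/4)·(-12, 12, 20) = (7, -6, 3).

(7, -6, 3)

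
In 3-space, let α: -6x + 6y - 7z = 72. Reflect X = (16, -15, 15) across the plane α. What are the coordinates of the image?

λ = (n·X − d)/|n|² = (-291 − 72)/121 = -3.
Reflection = X − 2λn = (16, -15, 15) − (-6)·(-6, 6, -7) = (-20, 21, -27).

(-20, 21, -27)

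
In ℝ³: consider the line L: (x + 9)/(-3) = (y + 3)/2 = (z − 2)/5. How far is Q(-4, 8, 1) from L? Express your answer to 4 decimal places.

L has direction (-3, 2, 5) through (-9, -3, 2).
Taking (-9, -3, 2) on L with direction v = (-3, 2, 5): w = Q − (-9, -3, 2) = (5, 11, -1), and w × v = (57, -22, 43).
Distance = |w × v| / |v| = √5582 / √38 ≈ 12.1200.

12.1200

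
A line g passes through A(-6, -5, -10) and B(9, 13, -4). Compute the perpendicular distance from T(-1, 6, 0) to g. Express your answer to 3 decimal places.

7.513

A direction vector for g is B − A = (15, 18, 6).
Taking (-6, -5, -10) on g with direction v = (15, 18, 6): w = T − (-6, -5, -10) = (5, 11, 10), and w × v = (-114, 120, -75).
Distance = |w × v| / |v| = √33021 / √585 ≈ 7.513.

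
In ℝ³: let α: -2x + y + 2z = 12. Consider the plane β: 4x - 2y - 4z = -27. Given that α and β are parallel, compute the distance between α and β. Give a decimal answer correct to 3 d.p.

0.500

Rescale β by 1/(-2): -2x + y + 2z = 27/2. Then distance = |12 − (27/2)| / √9 ≈ 0.500.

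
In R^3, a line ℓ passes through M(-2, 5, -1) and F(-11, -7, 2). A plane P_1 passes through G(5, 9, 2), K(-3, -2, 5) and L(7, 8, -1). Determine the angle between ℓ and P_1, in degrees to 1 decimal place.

A direction vector for ℓ is F − M = (-9, -12, 3).
GK = (-8, -11, 3), GL = (2, -1, -3); a normal to P_1 is GK × GL = (36, -18, 30).
Using G: P_1 has equation 36x - 18y + 30z = 78.
sin θ = |n·v| / (|n||v|) = |-18| / (√2520 · √234) = 0.02344.
θ ≈ 1.3°.

1.3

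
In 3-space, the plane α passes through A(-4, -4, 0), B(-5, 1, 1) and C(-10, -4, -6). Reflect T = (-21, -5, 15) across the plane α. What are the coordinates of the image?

(9, 7, -15)

AB = (-1, 5, 1), AC = (-6, 0, -6); a normal to α is AB × AC = (-30, -12, 30).
Using A: α has equation -30x - 12y + 30z = 168.
λ = (n·T − d)/|n|² = (1140 − 168)/1944 = 1/2.
Reflection = T − 2λn = (-21, -5, 15) − 1·(-30, -12, 30) = (9, 7, -15).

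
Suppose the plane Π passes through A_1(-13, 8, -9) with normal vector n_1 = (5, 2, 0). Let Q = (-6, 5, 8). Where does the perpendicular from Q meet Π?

Π: n_1·r = n_1·A_1 gives 5x + 2y = -49.
Foot = Q − λn with λ = (n·Q − d)/|n|² = (-20 − (-49))/29 = 1.
Foot = (-6, 5, 8) − 1·(5, 2, 0) = (-11, 3, 8).

(-11, 3, 8)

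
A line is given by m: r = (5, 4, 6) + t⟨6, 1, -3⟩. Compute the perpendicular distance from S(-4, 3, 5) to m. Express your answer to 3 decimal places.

4.921

Taking (5, 4, 6) on m with direction v = (6, 1, -3): w = S − (5, 4, 6) = (-9, -1, -1), and w × v = (4, -33, -3).
Distance = |w × v| / |v| = √1114 / √46 ≈ 4.921.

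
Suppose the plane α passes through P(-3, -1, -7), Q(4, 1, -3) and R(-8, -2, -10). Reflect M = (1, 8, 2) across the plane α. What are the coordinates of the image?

(9, 4, -10)

PQ = (7, 2, 4), PR = (-5, -1, -3); a normal to α is PQ × PR = (-2, 1, 3).
Using P: α has equation -2x + y + 3z = -16.
λ = (n·M − d)/|n|² = (12 − (-16))/14 = 2.
Reflection = M − 2λn = (1, 8, 2) − 4·(-2, 1, 3) = (9, 4, -10).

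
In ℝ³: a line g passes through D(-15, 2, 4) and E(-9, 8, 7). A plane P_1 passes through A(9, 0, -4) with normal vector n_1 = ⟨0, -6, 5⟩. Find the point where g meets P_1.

A direction vector for g is E − D = (6, 6, 3).
P_1: n_1·r = n_1·A gives -6y + 5z = -20.
Substitute r = (-15, 2, 4) + t(6, 6, 3) into the plane: 8 + (-21)t = -20, so t = 4/3.
Intersection: (-15, 2, 4) + (4/3)·(6, 6, 3) = (-7, 10, 8).

(-7, 10, 8)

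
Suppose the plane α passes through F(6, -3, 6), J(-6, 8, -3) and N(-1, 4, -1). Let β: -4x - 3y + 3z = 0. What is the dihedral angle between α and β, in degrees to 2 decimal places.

50.08

FJ = (-12, 11, -9), FN = (-7, 7, -7); a normal to α is FJ × FN = (-14, -21, -7).
Using F: α has equation -14x - 21y - 7z = -63.
cos θ = |n₁·n₂| / (|n₁||n₂|) = |98| / (√686 · √34).
θ = arccos(0.64169) ≈ 50.08°.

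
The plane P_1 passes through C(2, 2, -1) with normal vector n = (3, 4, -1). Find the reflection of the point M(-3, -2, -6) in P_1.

(3, 6, -8)

P_1: n·r = n·C gives 3x + 4y - z = 15.
λ = (n·M − d)/|n|² = (-11 − 15)/26 = -1.
Reflection = M − 2λn = (-3, -2, -6) − (-2)·(3, 4, -1) = (3, 6, -8).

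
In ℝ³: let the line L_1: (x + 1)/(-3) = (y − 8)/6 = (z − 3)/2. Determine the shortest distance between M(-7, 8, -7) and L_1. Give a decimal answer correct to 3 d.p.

L_1 has direction (-3, 6, 2) through (-1, 8, 3).
Taking (-1, 8, 3) on L_1 with direction v = (-3, 6, 2): w = M − (-1, 8, 3) = (-6, 0, -10), and w × v = (60, 42, -36).
Distance = |w × v| / |v| = √6660 / √49 ≈ 11.658.

11.658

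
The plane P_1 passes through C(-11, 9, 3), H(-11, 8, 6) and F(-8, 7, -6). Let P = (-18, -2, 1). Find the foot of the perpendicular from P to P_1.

(-8, 4, 3)

CH = (0, -1, 3), CF = (3, -2, -9); a normal to P_1 is CH × CF = (15, 9, 3).
Using C: P_1 has equation 15x + 9y + 3z = -75.
Foot = P − λn with λ = (n·P − d)/|n|² = (-285 − (-75))/315 = -2/3.
Foot = (-18, -2, 1) − (-2/3)·(15, 9, 3) = (-8, 4, 3).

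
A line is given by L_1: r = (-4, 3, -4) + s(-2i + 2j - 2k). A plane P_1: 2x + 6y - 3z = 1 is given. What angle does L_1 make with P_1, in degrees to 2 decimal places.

sin θ = |n·v| / (|n||v|) = |14| / (√49 · √12) = 0.57735.
θ ≈ 35.26°.

35.26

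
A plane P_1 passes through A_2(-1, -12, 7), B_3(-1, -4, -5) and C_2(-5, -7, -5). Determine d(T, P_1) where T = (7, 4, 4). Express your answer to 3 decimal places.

5.647

A_2B_3 = (0, 8, -12), A_2C_2 = (-4, 5, -12); a normal to P_1 is A_2B_3 × A_2C_2 = (-36, 48, 32).
Using A_2: P_1 has equation -36x + 48y + 32z = -316.
n·T − d = (-36)·(7) + (48)·(4) + (32)·(4) − (-316) = 384; |n| = √4624.
Distance = |384| / √4624 = 384/√4624 ≈ 5.647.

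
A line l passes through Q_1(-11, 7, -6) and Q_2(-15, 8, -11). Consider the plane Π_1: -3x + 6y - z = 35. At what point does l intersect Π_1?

A direction vector for l is Q_2 − Q_1 = (-4, 1, -5).
Substitute r = (-11, 7, -6) + t(-4, 1, -5) into the plane: 81 + 23t = 35, so t = -2.
Intersection: (-11, 7, -6) + (-2)·(-4, 1, -5) = (-3, 5, 4).

(-3, 5, 4)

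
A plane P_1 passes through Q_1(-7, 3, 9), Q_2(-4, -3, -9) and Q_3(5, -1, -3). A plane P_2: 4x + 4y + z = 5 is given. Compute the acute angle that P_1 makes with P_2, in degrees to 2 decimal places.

52.73

Q_1Q_2 = (3, -6, -18), Q_1Q_3 = (12, -4, -12); a normal to P_1 is Q_1Q_2 × Q_1Q_3 = (0, -180, 60).
Using Q_1: P_1 has equation -180y + 60z = 0.
cos θ = |n₁·n₂| / (|n₁||n₂|) = |-660| / (√36000 · √33).
θ = arccos(0.60553) ≈ 52.73°.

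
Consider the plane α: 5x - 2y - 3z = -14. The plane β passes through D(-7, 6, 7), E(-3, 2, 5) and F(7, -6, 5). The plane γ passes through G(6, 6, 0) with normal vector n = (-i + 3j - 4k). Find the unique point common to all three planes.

(-4, 0, -2)

DE = (4, -4, -2), DF = (14, -12, -2); a normal to β is DE × DF = (-16, -20, 8).
Using D: β has equation -16x - 20y + 8z = 48.
γ: n·r = n·G gives -x + 3y - 4z = 12.
Solving the 3×3 linear system 5x - 2y - 3z = -14, -16x - 20y + 8z = 48, -x + 3y - 4z = 12 (e.g. by elimination or Cramer's rule, determinant = 628) gives (-4, 0, -2).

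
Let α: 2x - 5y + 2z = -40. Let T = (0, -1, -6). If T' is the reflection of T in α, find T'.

λ = (n·T − d)/|n|² = (-7 − (-40))/33 = 1.
Reflection = T − 2λn = (0, -1, -6) − 2·(2, -5, 2) = (-4, 9, -10).

(-4, 9, -10)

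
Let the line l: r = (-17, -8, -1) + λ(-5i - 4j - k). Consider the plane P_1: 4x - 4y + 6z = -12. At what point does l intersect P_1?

(-2, 4, 2)

Substitute r = (-17, -8, -1) + t(-5, -4, -1) into the plane: -42 + (-10)t = -12, so t = -3.
Intersection: (-17, -8, -1) + (-3)·(-5, -4, -1) = (-2, 4, 2).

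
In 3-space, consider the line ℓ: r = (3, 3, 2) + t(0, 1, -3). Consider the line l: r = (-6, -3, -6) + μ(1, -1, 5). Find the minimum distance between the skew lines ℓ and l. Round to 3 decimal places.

Common perpendicular direction n = (0, 1, -3) × (1, -1, 5) = (2, -3, -1).
With w = (-6, -3, -6) − (3, 3, 2) = (-9, -6, -8), w · n = 8.
Distance = |w · n| / |n| = |8| / √14 ≈ 2.138.

2.138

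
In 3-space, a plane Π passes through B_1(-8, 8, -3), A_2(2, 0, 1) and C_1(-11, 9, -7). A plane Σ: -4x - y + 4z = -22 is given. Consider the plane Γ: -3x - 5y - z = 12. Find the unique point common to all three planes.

(1, -2, -5)

B_1A_2 = (10, -8, 4), B_1C_1 = (-3, 1, -4); a normal to Π is B_1A_2 × B_1C_1 = (28, 28, -14).
Using B_1: Π has equation 28x + 28y - 14z = 42.
Solving the 3×3 linear system 28x + 28y - 14z = 42, -4x - y + 4z = -22, -3x - 5y - z = 12 (e.g. by elimination or Cramer's rule, determinant = -98) gives (1, -2, -5).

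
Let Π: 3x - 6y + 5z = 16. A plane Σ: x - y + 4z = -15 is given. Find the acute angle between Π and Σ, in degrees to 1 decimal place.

35.2

cos θ = |n₁·n₂| / (|n₁||n₂|) = |29| / (√70 · √18).
θ = arccos(0.81698) ≈ 35.2°.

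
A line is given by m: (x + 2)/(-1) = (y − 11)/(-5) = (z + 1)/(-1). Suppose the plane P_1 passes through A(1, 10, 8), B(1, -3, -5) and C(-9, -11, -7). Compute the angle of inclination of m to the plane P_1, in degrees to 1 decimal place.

25.2

m has direction (-1, -5, -1) through (-2, 11, -1).
AB = (0, -13, -13), AC = (-10, -21, -15); a normal to P_1 is AB × AC = (-78, 130, -130).
Using A: P_1 has equation -78x + 130y - 130z = 182.
sin θ = |n·v| / (|n||v|) = |-442| / (√39884 · √27) = 0.42593.
θ ≈ 25.2°.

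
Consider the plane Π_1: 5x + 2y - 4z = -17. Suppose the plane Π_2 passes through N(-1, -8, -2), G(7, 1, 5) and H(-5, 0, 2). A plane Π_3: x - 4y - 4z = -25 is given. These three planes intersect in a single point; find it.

NG = (8, 9, 7), NH = (-4, 8, 4); a normal to Π_2 is NG × NH = (-20, -60, 100).
Using N: Π_2 has equation -20x - 60y + 100z = 300.
Solving the 3×3 linear system 5x + 2y - 4z = -17, -20x - 60y + 100z = 300, x - 4y - 4z = -25 (e.g. by elimination or Cramer's rule, determinant = 2680) gives (-1, 2, 4).

(-1, 2, 4)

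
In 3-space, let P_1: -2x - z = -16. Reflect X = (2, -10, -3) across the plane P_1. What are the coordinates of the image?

λ = (n·X − d)/|n|² = (-1 − (-16))/5 = 3.
Reflection = X − 2λn = (2, -10, -3) − 6·(-2, 0, -1) = (14, -10, 3).

(14, -10, 3)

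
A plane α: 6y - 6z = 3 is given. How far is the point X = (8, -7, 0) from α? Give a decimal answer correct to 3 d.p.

n·X − d = (0)·(8) + (6)·(-7) + (-6)·(0) − 3 = -45; |n| = √72.
Distance = |-45| / √72 = 45/√72 ≈ 5.303.

5.303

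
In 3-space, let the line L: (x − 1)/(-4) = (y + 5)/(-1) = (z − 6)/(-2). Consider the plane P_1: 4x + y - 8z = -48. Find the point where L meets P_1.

(5, -4, 8)

L has direction (-4, -1, -2) through (1, -5, 6).
Substitute r = (1, -5, 6) + t(-4, -1, -2) into the plane: -49 + (-1)t = -48, so t = -1.
Intersection: (1, -5, 6) + (-1)·(-4, -1, -2) = (5, -4, 8).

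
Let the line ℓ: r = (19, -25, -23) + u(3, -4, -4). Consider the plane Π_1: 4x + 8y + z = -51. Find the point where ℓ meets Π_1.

Substitute r = (19, -25, -23) + t(3, -4, -4) into the plane: -147 + (-24)t = -51, so t = -4.
Intersection: (19, -25, -23) + (-4)·(3, -4, -4) = (7, -9, -7).

(7, -9, -7)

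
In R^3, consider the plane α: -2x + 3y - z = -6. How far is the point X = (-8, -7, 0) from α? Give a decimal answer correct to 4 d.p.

n·X − d = (-2)·(-8) + (3)·(-7) + (-1)·(0) − (-6) = 1; |n| = √14.
Distance = |1| / √14 = 1/√14 ≈ 0.2673.

0.2673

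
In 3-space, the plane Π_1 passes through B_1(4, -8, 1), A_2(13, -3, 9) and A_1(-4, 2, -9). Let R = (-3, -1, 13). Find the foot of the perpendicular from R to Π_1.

(7, -3, 3)

B_1A_2 = (9, 5, 8), B_1A_1 = (-8, 10, -10); a normal to Π_1 is B_1A_2 × B_1A_1 = (-130, 26, 130).
Using B_1: Π_1 has equation -130x + 26y + 130z = -598.
Foot = R − λn with λ = (n·R − d)/|n|² = (2054 − (-598))/34476 = 1/13.
Foot = (-3, -1, 13) − (1/13)·(-130, 26, 130) = (7, -3, 3).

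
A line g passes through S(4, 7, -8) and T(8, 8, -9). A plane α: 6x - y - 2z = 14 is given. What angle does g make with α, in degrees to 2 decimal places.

66.96

A direction vector for g is T − S = (4, 1, -1).
sin θ = |n·v| / (|n||v|) = |25| / (√41 · √18) = 0.92026.
θ ≈ 66.96°.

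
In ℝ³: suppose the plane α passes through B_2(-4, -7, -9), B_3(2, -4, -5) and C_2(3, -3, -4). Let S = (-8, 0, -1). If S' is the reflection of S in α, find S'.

B_2B_3 = (6, 3, 4), B_2C_2 = (7, 4, 5); a normal to α is B_2B_3 × B_2C_2 = (-1, -2, 3).
Using B_2: α has equation -x - 2y + 3z = -9.
λ = (n·S − d)/|n|² = (5 − (-9))/14 = 1.
Reflection = S − 2λn = (-8, 0, -1) − 2·(-1, -2, 3) = (-6, 4, -7).

(-6, 4, -7)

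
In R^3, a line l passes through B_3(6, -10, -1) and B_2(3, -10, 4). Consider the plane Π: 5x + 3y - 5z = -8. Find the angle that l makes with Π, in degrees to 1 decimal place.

A direction vector for l is B_2 − B_3 = (-3, 0, 5).
sin θ = |n·v| / (|n||v|) = |-40| / (√59 · √34) = 0.89309.
θ ≈ 63.3°.

63.3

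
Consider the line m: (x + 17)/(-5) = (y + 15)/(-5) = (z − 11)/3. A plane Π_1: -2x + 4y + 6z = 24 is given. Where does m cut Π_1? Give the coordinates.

m has direction (-5, -5, 3) through (-17, -15, 11).
Substitute r = (-17, -15, 11) + t(-5, -5, 3) into the plane: 40 + 8t = 24, so t = -2.
Intersection: (-17, -15, 11) + (-2)·(-5, -5, 3) = (-7, -5, 5).

(-7, -5, 5)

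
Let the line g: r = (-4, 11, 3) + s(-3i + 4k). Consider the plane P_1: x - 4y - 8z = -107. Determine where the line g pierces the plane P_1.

Substitute r = (-4, 11, 3) + t(-3, 0, 4) into the plane: -72 + (-35)t = -107, so t = 1.
Intersection: (-4, 11, 3) + 1·(-3, 0, 4) = (-7, 11, 7).

(-7, 11, 7)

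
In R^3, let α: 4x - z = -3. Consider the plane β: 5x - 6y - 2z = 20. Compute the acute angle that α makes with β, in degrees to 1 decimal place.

48.6

cos θ = |n₁·n₂| / (|n₁||n₂|) = |22| / (√17 · √65).
θ = arccos(0.66182) ≈ 48.6°.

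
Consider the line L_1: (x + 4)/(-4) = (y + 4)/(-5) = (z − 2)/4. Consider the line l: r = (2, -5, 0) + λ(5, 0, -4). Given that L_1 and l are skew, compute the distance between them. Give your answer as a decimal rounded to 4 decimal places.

L_1 has direction (-4, -5, 4) through (-4, -4, 2).
Common perpendicular direction n = (-4, -5, 4) × (5, 0, -4) = (20, 4, 25).
With w = (2, -5, 0) − (-4, -4, 2) = (6, -1, -2), w · n = 66.
Distance = |w · n| / |n| = |66| / √1041 ≈ 2.0456.

2.0456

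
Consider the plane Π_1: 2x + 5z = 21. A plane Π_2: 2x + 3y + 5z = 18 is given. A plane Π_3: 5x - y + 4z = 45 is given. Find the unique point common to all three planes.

Solving the 3×3 linear system 2x + 5z = 21, 2x + 3y + 5z = 18, 5x - y + 4z = 45 (e.g. by elimination or Cramer's rule, determinant = -51) gives (8, -1, 1).

(8, -1, 1)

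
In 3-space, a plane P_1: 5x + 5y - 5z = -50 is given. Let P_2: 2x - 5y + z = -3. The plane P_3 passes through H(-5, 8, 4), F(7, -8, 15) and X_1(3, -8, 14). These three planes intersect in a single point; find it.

HF = (12, -16, 11), HX_1 = (8, -16, 10); a normal to P_3 is HF × HX_1 = (16, -32, -64).
Using H: P_3 has equation 16x - 32y - 64z = -592.
Solving the 3×3 linear system 5x + 5y - 5z = -50, 2x - 5y + z = -3, 16x - 32y - 64z = -592 (e.g. by elimination or Cramer's rule, determinant = 2400) gives (-3, 1, 8).

(-3, 1, 8)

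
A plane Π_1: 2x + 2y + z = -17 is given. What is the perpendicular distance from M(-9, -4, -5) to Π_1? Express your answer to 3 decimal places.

n·M − d = (2)·(-9) + (2)·(-4) + (1)·(-5) − (-17) = -14; |n| = √9.
Distance = |-14| / √9 = 14/√9 ≈ 4.667.

4.667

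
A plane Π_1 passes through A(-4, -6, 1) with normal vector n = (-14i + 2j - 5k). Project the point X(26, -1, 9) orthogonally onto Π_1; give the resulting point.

(-2, 3, -1)

Π_1: n·r = n·A gives -14x + 2y - 5z = 39.
Foot = X − λn with λ = (n·X − d)/|n|² = (-411 − 39)/225 = -2.
Foot = (26, -1, 9) − (-2)·(-14, 2, -5) = (-2, 3, -1).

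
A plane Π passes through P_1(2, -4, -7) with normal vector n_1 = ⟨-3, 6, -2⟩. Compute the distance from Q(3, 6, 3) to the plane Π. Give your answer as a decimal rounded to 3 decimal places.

5.286

Π: n_1·r = n_1·P_1 gives -3x + 6y - 2z = -16.
n·Q − d = (-3)·(3) + (6)·(6) + (-2)·(3) − (-16) = 37; |n| = √49.
Distance = |37| / √49 = 37/√49 ≈ 5.286.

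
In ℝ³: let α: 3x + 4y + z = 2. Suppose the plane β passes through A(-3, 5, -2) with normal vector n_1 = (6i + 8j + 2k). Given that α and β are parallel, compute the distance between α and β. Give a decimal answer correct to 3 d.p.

1.373

β: n_1·r = n_1·A gives 6x + 8y + 2z = 18.
Rescale β by 1/2: 3x + 4y + z = 9. Then distance = |2 − 9| / √26 ≈ 1.373.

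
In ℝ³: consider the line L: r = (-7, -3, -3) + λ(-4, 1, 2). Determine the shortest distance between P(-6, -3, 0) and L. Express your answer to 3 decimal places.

3.132

Taking (-7, -3, -3) on L with direction v = (-4, 1, 2): w = P − (-7, -3, -3) = (1, 0, 3), and w × v = (-3, -14, 1).
Distance = |w × v| / |v| = √206 / √21 ≈ 3.132.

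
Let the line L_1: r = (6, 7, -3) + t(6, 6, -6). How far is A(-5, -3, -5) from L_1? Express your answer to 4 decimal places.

Taking (6, 7, -3) on L_1 with direction v = (6, 6, -6): w = A − (6, 7, -3) = (-11, -10, -2), and w × v = (72, -78, -6).
Distance = |w × v| / |v| = √11304 / √108 ≈ 10.2307.

10.2307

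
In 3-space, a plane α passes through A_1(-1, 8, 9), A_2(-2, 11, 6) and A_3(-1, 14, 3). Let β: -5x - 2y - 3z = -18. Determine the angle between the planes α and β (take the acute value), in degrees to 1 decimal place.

A_1A_2 = (-1, 3, -3), A_1A_3 = (0, 6, -6); a normal to α is A_1A_2 × A_1A_3 = (0, -6, -6).
Using A_1: α has equation -6y - 6z = -102.
cos θ = |n₁·n₂| / (|n₁||n₂|) = |30| / (√72 · √38).
θ = arccos(0.57354) ≈ 55.0°.

55.0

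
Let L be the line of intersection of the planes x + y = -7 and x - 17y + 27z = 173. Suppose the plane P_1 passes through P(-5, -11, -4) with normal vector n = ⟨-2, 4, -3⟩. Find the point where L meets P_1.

(-3, -4, 4)

Direction of L: (1, 1, 0) × (1, -17, 27) = (27, -27, -18).
A point on L: solving the two plane equations with x = 9 gives (9, -16, -4).
P_1: n·r = n·P gives -2x + 4y - 3z = -22.
Substitute r = (9, -16, -4) + t(27, -27, -18) into the plane: -70 + (-108)t = -22, so t = -4/9.
Intersection: (9, -16, -4) + (-4/9)·(27, -27, -18) = (-3, -4, 4).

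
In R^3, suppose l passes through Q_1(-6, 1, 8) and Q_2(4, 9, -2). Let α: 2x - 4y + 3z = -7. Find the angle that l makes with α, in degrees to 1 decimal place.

28.7

A direction vector for l is Q_2 − Q_1 = (10, 8, -10).
sin θ = |n·v| / (|n||v|) = |-42| / (√29 · √264) = 0.48001.
θ ≈ 28.7°.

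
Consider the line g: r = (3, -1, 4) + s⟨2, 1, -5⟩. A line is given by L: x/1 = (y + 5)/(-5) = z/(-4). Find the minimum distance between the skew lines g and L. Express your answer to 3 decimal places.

L has direction (1, -5, -4) through (0, -5, 0).
Common perpendicular direction n = (2, 1, -5) × (1, -5, -4) = (-29, 3, -11).
With w = (0, -5, 0) − (3, -1, 4) = (-3, -4, -4), w · n = 119.
Distance = |w · n| / |n| = |119| / √971 ≈ 3.819.

3.819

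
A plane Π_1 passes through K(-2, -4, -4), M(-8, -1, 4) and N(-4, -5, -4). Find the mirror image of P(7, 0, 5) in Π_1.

KM = (-6, 3, 8), KN = (-2, -1, 0); a normal to Π_1 is KM × KN = (8, -16, 12).
Using K: Π_1 has equation 8x - 16y + 12z = 0.
λ = (n·P − d)/|n|² = (116 − 0)/464 = 1/4.
Reflection = P − 2λn = (7, 0, 5) − (1/2)·(8, -16, 12) = (3, 8, -1).

(3, 8, -1)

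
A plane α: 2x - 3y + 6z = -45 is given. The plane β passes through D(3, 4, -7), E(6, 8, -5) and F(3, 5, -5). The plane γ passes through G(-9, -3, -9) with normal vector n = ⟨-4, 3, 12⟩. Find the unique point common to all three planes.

DE = (3, 4, 2), DF = (0, 1, 2); a normal to β is DE × DF = (6, -6, 3).
Using D: β has equation 6x - 6y + 3z = -27.
γ: n·r = n·G gives -4x + 3y + 12z = -81.
Solving the 3×3 linear system 2x - 3y + 6z = -45, 6x - 6y + 3z = -27, -4x + 3y + 12z = -81 (e.g. by elimination or Cramer's rule, determinant = 54) gives (0, 1, -7).

(0, 1, -7)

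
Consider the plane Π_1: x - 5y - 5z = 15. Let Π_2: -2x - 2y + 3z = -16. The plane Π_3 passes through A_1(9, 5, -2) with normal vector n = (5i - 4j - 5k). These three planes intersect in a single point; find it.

(5, 0, -2)

Π_3: n·r = n·A_1 gives 5x - 4y - 5z = 35.
Solving the 3×3 linear system x - 5y - 5z = 15, -2x - 2y + 3z = -16, 5x - 4y - 5z = 35 (e.g. by elimination or Cramer's rule, determinant = -93) gives (5, 0, -2).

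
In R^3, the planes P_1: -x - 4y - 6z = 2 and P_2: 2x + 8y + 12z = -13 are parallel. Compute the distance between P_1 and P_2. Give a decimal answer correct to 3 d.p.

0.618

Rescale P_2 by 1/(-2): -x - 4y - 6z = 13/2. Then distance = |2 − (13/2)| / √53 ≈ 0.618.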